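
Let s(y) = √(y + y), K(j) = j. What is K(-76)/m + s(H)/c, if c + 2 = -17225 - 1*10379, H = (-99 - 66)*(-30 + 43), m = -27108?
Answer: 19/6777 - I*√4290/27606 ≈ 0.0028036 - 0.0023726*I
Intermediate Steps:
H = -2145 (H = -165*13 = -2145)
c = -27606 (c = -2 + (-17225 - 1*10379) = -2 + (-17225 - 10379) = -2 - 27604 = -27606)
s(y) = √2*√y (s(y) = √(2*y) = √2*√y)
K(-76)/m + s(H)/c = -76/(-27108) + (√2*√(-2145))/(-27606) = -76*(-1/27108) + (√2*(I*√2145))*(-1/27606) = 19/6777 + (I*√4290)*(-1/27606) = 19/6777 - I*√4290/27606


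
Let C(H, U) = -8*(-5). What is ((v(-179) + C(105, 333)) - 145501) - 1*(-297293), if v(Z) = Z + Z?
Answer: 151474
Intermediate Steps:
v(Z) = 2*Z
C(H, U) = 40
((v(-179) + C(105, 333)) - 145501) - 1*(-297293) = ((2*(-179) + 40) - 145501) - 1*(-297293) = ((-358 + 40) - 145501) + 297293 = (-318 - 145501) + 297293 = -145819 + 297293 = 151474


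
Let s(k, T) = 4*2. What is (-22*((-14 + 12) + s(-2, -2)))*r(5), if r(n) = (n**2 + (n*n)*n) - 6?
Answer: -19008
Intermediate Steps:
s(k, T) = 8
r(n) = -6 + n**2 + n**3 (r(n) = (n**2 + n**2*n) - 6 = (n**2 + n**3) - 6 = -6 + n**2 + n**3)
(-22*((-14 + 12) + s(-2, -2)))*r(5) = (-22*((-14 + 12) + 8))*(-6 + 5**2 + 5**3) = (-22*(-2 + 8))*(-6 + 25 + 125) = -22*6*144 = -132*144 = -19008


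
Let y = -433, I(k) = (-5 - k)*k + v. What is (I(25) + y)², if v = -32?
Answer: 1476225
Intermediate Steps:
I(k) = -32 + k*(-5 - k) (I(k) = (-5 - k)*k - 32 = k*(-5 - k) - 32 = -32 + k*(-5 - k))
(I(25) + y)² = ((-32 - 1*25² - 5*25) - 433)² = ((-32 - 1*625 - 125) - 433)² = ((-32 - 625 - 125) - 433)² = (-782 - 433)² = (-1215)² = 1476225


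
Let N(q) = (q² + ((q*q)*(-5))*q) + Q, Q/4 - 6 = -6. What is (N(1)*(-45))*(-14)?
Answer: -2520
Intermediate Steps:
Q = 0 (Q = 24 + 4*(-6) = 24 - 24 = 0)
N(q) = q² - 5*q³ (N(q) = (q² + ((q*q)*(-5))*q) + 0 = (q² + (q²*(-5))*q) + 0 = (q² + (-5*q²)*q) + 0 = (q² - 5*q³) + 0 = q² - 5*q³)
(N(1)*(-45))*(-14) = ((1²*(1 - 5*1))*(-45))*(-14) = ((1*(1 - 5))*(-45))*(-14) = ((1*(-4))*(-45))*(-14) = -4*(-45)*(-14) = 180*(-14) = -2520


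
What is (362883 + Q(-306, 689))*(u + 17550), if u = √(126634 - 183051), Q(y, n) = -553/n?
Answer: 337534875900/53 + 250025834*I*√56417/689 ≈ 6.3686e+9 + 8.6193e+7*I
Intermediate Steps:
u = I*√56417 (u = √(-56417) = I*√56417 ≈ 237.52*I)
(362883 + Q(-306, 689))*(u + 17550) = (362883 - 553/689)*(I*√56417 + 17550) = (362883 - 553*1/689)*(17550 + I*√56417) = (362883 - 553/689)*(17550 + I*√56417) = 250025834*(17550 + I*√56417)/689 = 337534875900/53 + 250025834*I*√56417/689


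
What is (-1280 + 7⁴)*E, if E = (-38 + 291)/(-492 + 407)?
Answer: -283613/85 ≈ -3336.6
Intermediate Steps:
E = -253/85 (E = 253/(-85) = 253*(-1/85) = -253/85 ≈ -2.9765)
(-1280 + 7⁴)*E = (-1280 + 7⁴)*(-253/85) = (-1280 + 2401)*(-253/85) = 1121*(-253/85) = -283613/85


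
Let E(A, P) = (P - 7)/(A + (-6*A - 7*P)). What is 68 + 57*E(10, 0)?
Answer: 3799/50 ≈ 75.980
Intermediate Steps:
E(A, P) = (-7 + P)/(-7*P - 5*A) (E(A, P) = (-7 + P)/(A + (-7*P - 6*A)) = (-7 + P)/(-7*P - 5*A))
68 + 57*E(10, 0) = 68 + 57*((7 - 1*0)/(5*10 + 7*0)) = 68 + 57*((7 + 0)/(50 + 0)) = 68 + 57*(7/50) = 68 + 399/50 = 3799/50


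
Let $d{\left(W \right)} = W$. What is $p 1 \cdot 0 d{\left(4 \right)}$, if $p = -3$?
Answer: $0$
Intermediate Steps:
$p 1 \cdot 0 d{\left(4 \right)} = \left(-3\right) 1 \cdot 0 \cdot 4 = \left(-3\right) 0 \cdot 4 = 0 \cdot 4 = 0$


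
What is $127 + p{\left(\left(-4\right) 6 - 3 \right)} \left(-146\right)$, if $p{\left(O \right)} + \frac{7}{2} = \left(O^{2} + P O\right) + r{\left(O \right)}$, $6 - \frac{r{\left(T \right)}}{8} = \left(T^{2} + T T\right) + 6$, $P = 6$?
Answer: $1620800$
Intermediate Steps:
$r{\left(T \right)} = - 16 T^{2}$ ($r{\left(T \right)} = 48 - 8 \left(\left(T^{2} + T T\right) + 6\right) = 48 - 8 \left(\left(T^{2} + T^{2}\right) + 6\right) = 48 - 8 \left(2 T^{2} + 6\right) = 48 - 8 \left(6 + 2 T^{2}\right) = 48 - \left(48 + 16 T^{2}\right) = - 16 T^{2}$)
$p{\left(O \right)} = - \frac{7}{2} - 15 O^{2} + 6 O$ ($p{\left(O \right)} = - \frac{7}{2} - \left(- 6 O + 15 O^{2}\right) = - \frac{7}{2} - 15 O^{2} + 6 O$)
$127 + p{\left(\left(-4\right) 6 - 3 \right)} \left(-146\right) = 127 + \left(- \frac{7}{2} - 15 \left(\left(-4\right) 6 - 3\right)^{2} + 6 \left(\left(-4\right) 6 - 3\right)\right) \left(-146\right) = 127 + \left(- \frac{7}{2} - 15 \left(-24 - 3\right)^{2} + 6 \left(-24 - 3\right)\right) \left(-146\right) = 127 + \left(- \frac{7}{2} - 15 \left(-27\right)^{2} + 6 \left(-27\right)\right) \left(-146\right) = 127 + \left(- \frac{7}{2} - 10935 - 162\right) \left(-146\right) = 127 - -1620673 = 127 + 1620673 = 1620800$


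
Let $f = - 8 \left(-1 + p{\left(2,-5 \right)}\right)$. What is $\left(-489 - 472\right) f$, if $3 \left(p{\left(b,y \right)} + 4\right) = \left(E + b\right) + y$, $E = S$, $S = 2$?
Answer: $- \frac{123008}{3} \approx -41003.0$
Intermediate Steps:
$E = 2$
$p{\left(b,y \right)} = - \frac{10}{3} + \frac{b}{3} + \frac{y}{3}$ ($p{\left(b,y \right)} = -4 + \frac{\left(2 + b\right) + y}{3} = -4 + \frac{2 + b + y}{3} = -4 + \left(\frac{2}{3} + \frac{b}{3} + \frac{y}{3}\right) = - \frac{10}{3} + \frac{b}{3} + \frac{y}{3}$)
$f = \frac{128}{3}$ ($f = - 8 \left(-1 + \left(- \frac{10}{3} + \frac{1}{3} \cdot 2 + \frac{1}{3} \left(-5\right)\right)\right) = - 8 \left(-1 - \frac{13}{3}\right) = \left(-8\right) \left(- \frac{16}{3}\right) = \frac{128}{3} \approx 42.667$)
$\left(-489 - 472\right) f = \left(-489 - 472\right) \frac{128}{3} = \left(-961\right) \frac{128}{3} = - \frac{123008}{3}$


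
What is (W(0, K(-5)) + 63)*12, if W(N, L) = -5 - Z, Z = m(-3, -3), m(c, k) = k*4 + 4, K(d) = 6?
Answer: 792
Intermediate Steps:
m(c, k) = 4 + 4*k (m(c, k) = 4*k + 4 = 4 + 4*k)
Z = -8 (Z = 4 + 4*(-3) = 4 - 12 = -8)
W(N, L) = 3 (W(N, L) = -5 - 1*(-8) = -5 + 8 = 3)
(W(0, K(-5)) + 63)*12 = (3 + 63)*12 = 66*12 = 792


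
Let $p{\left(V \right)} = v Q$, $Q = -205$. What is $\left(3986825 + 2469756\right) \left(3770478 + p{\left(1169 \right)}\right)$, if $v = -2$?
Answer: $24347043813928$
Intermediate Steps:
$p{\left(V \right)} = 410$ ($p{\left(V \right)} = \left(-2\right) \left(-205\right) = 410$)
$\left(3986825 + 2469756\right) \left(3770478 + p{\left(1169 \right)}\right) = \left(3986825 + 2469756\right) \left(3770478 + 410\right) = 6456581 \cdot 3770888 = 24347043813928$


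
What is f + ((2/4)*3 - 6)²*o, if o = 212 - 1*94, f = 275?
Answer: 5329/2 ≈ 2664.5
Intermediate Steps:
o = 118 (o = 212 - 94 = 118)
f + ((2/4)*3 - 6)²*o = 275 + ((2/4)*3 - 6)²*118 = 275 + (((¼)*2)*3 - 6)²*118 = 275 + ((½)*3 - 6)²*118 = 275 + (3/2 - 6)²*118 = 275 + (-9/2)²*118 = 275 + (81/4)*118 = 275 + 4779/2 = 5329/2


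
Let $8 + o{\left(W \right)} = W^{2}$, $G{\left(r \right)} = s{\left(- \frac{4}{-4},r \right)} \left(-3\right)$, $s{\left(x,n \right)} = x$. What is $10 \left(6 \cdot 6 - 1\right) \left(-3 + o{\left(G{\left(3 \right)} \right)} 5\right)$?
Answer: $700$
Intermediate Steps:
$G{\left(r \right)} = -3$ ($G{\left(r \right)} = - \frac{4}{-4} \left(-3\right) = \left(-4\right) \left(- \frac{1}{4}\right) \left(-3\right) = 1 \left(-3\right) = -3$)
$o{\left(W \right)} = -8 + W^{2}$
$10 \left(6 \cdot 6 - 1\right) \left(-3 + o{\left(G{\left(3 \right)} \right)} 5\right) = 10 \left(6 \cdot 6 - 1\right) \left(-3 + \left(-8 + \left(-3\right)^{2}\right) 5\right) = 10 \left(36 - 1\right) \left(-3 + \left(-8 + 9\right) 5\right) = 10 \cdot 35 \left(-3 + 1 \cdot 5\right) = 350 \left(-3 + 5\right) = 350 \cdot 2 = 700$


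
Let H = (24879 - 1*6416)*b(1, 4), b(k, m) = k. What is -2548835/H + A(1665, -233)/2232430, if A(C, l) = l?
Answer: -5690100020929/41217355090 ≈ -138.05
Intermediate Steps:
H = 18463 (H = (24879 - 1*6416)*1 = (24879 - 6416)*1 = 18463*1 = 18463)
-2548835/H + A(1665, -233)/2232430 = -2548835/18463 - 233/2232430 = -5690100020929/41217355090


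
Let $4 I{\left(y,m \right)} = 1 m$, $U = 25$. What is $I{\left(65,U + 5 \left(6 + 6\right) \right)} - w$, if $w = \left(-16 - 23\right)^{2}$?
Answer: $- \frac{5999}{4} \approx -1499.8$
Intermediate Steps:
$w = 1521$ ($w = \left(-39\right)^{2} = 1521$)
$I{\left(y,m \right)} = \frac{m}{4}$ ($I{\left(y,m \right)} = \frac{1 m}{4} = \frac{m}{4}$)
$I{\left(65,U + 5 \left(6 + 6\right) \right)} - w = \frac{25 + 5 \left(6 + 6\right)}{4} - 1521 = \frac{25 + 5 \cdot 12}{4} - 1521 = \frac{25 + 60}{4} - 1521 = \frac{1}{4} \cdot 85 - 1521 = \frac{85}{4} - 1521 = - \frac{5999}{4}$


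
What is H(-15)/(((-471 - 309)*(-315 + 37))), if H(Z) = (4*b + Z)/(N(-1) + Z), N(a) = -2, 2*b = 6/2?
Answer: 3/1228760 ≈ 2.4415e-6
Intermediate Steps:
b = 3/2 (b = (6/2)/2 = (6*(½))/2 = (½)*3 = 3/2 ≈ 1.5000)
H(Z) = (6 + Z)/(-2 + Z) (H(Z) = (4*(3/2) + Z)/(-2 + Z) = (6 + Z)/(-2 + Z))
H(-15)/(((-471 - 309)*(-315 + 37))) = ((6 - 15)/(-2 - 15))/(((-471 - 309)*(-315 + 37))) = (-9/(-17))/((-780*(-278))) = -1/17*(-9)/216840 = (9/17)*(1/216840) = 3/1228760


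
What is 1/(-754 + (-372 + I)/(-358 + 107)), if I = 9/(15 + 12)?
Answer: -753/566647 ≈ -0.0013289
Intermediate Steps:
I = ⅓ (I = 9/27 = 9*(1/27) = ⅓ ≈ 0.33333)
1/(-754 + (-372 + I)/(-358 + 107)) = 1/(-754 + (-372 + ⅓)/(-358 + 107)) = 1/(-754 - 1115/3/(-251)) = 1/(-754 - 1115/3*(-1/251)) = 1/(-754 + 1115/753) = 1/(-566647/753) = -753/566647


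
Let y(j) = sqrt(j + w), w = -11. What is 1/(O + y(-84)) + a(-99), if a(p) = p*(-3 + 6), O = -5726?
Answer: -9737795513/32787171 - I*sqrt(95)/32787171 ≈ -297.0 - 2.9727e-7*I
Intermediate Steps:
y(j) = sqrt(-11 + j) (y(j) = sqrt(j - 11) = sqrt(-11 + j))
a(p) = 3*p (a(p) = p*3 = 3*p)
1/(O + y(-84)) + a(-99) = 1/(-5726 + sqrt(-11 - 84)) + 3*(-99) = 1/(-5726 + sqrt(-95)) - 297 = 1/(-5726 + I*sqrt(95)) - 297 = -297 + 1/(-5726 + I*sqrt(95))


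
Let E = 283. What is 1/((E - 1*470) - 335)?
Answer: -1/522 ≈ -0.0019157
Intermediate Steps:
1/((E - 1*470) - 335) = 1/((283 - 1*470) - 335) = 1/((283 - 470) - 335) = 1/(-187 - 335) = 1/(-522) = -1/522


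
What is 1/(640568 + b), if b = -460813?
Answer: 1/179755 ≈ 5.5631e-6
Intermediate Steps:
1/(640568 + b) = 1/(640568 - 460813) = 1/179755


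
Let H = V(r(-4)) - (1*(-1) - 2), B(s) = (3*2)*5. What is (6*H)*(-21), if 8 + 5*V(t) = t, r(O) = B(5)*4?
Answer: -16002/5 ≈ -3200.4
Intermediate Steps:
B(s) = 30 (B(s) = 6*5 = 30)
r(O) = 120 (r(O) = 30*4 = 120)
V(t) = -8/5 + t/5
H = 127/5 (H = (-8/5 + (⅕)*120) - (1*(-1) - 2) = (-8/5 + 24) - (-1 - 2) = 112/5 - 1*(-3) = 112/5 + 3 = 127/5 ≈ 25.400)
(6*H)*(-21) = (6*(127/5))*(-21) = (762/5)*(-21) = -16002/5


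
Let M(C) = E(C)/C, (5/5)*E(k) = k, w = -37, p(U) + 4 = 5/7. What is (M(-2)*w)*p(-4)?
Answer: 851/7 ≈ 121.57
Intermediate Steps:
p(U) = -23/7 (p(U) = -4 + 5/7 = -23/7)
E(k) = k
M(C) = 1 (M(C) = C/C = 1)
(M(-2)*w)*p(-4) = (1*(-37))*(-23/7) = -37*(-23/7) = 851/7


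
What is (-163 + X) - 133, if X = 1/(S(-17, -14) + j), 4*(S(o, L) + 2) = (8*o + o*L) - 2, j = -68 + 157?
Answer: -33151/112 ≈ -295.99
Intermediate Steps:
j = 89
S(o, L) = -5/2 + 2*o + L*o/4 (S(o, L) = -2 + ((8*o + o*L) - 2)/4 = -2 + ((8*o + L*o) - 2)/4 = -2 + (-2 + 8*o + L*o)/4 = -2 + (-½ + 2*o + L*o/4) = -5/2 + 2*o + L*o/4)
X = 1/112 (X = 1/((-5/2 + 2*(-17) + (¼)*(-14)*(-17)) + 89) = 1/((-5/2 - 34 + 119/2) + 89) = 1/(23 + 89) = 1/112 ≈ 0.0089286)
(-163 + X) - 133 = (-163 + 1/112) - 133 = -18255/112 - 133 = -33151/112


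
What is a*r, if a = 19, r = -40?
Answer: -760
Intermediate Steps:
a*r = 19*(-40) = -760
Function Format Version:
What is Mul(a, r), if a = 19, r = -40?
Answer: -760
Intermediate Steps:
Mul(a, r) = Mul(19, -40) = -760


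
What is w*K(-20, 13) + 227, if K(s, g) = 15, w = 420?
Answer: 6527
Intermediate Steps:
w*K(-20, 13) + 227 = 420*15 + 227 = 6300 + 227 = 6527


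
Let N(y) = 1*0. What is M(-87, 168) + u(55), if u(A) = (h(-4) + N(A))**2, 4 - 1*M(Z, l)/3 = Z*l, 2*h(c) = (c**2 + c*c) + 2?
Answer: 44149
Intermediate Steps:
N(y) = 0
h(c) = 1 + c**2 (h(c) = ((c**2 + c*c) + 2)/2 = ((c**2 + c**2) + 2)/2 = (2*c**2 + 2)/2 = (2 + 2*c**2)/2 = 1 + c**2)
M(Z, l) = 12 - 3*Z*l
u(A) = 289 (u(A) = ((1 + (-4)**2) + 0)**2 = ((1 + 16) + 0)**2 = (17 + 0)**2 = 17**2 = 289)
M(-87, 168) + u(55) = (12 - 3*(-87)*168) + 289 = (12 + 43848) + 289 = 43860 + 289 = 44149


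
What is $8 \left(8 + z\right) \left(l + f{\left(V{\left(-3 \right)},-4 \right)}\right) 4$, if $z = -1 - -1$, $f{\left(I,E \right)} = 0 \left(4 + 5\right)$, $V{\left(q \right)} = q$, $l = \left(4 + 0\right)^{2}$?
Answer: $4096$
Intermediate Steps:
$l = 16$ ($l = 4^{2} = 16$)
$f{\left(I,E \right)} = 0$ ($f{\left(I,E \right)} = 0 \cdot 9 = 0$)
$z = 0$ ($z = -1 + 1 = 0$)
$8 \left(8 + z\right) \left(l + f{\left(V{\left(-3 \right)},-4 \right)}\right) 4 = 8 \left(8 + 0\right) \left(16 + 0\right) 4 = 8 \cdot 8 \cdot 16 \cdot 4 = 8 \cdot 128 \cdot 4 = 1024 \cdot 4 = 4096$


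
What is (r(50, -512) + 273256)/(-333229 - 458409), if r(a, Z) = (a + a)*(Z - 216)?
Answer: -100228/395819 ≈ -0.25322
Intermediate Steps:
r(a, Z) = 2*a*(-216 + Z) (r(a, Z) = (2*a)*(-216 + Z) = 2*a*(-216 + Z))
(r(50, -512) + 273256)/(-333229 - 458409) = (2*50*(-216 - 512) + 273256)/(-333229 - 458409) = (2*50*(-728) + 273256)/(-791638) = (-72800 + 273256)*(-1/791638) = 200456*(-1/791638) = -100228/395819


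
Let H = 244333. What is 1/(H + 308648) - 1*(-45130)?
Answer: 24956032531/552981 ≈ 45130.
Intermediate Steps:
1/(H + 308648) - 1*(-45130) = 1/(244333 + 308648) - 1*(-45130) = 1/552981 + 45130 = 24956032531/552981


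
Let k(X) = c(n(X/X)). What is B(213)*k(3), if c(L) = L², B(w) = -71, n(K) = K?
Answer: -71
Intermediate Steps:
k(X) = 1 (k(X) = (X/X)² = 1² = 1)
B(213)*k(3) = -71*1 = -71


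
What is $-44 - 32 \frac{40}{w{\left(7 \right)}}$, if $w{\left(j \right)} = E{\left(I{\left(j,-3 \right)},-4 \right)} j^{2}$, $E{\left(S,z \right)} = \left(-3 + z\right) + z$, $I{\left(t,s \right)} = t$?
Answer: $- \frac{22436}{539} \approx -41.625$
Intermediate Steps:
$E{\left(S,z \right)} = -3 + 2 z$
$w{\left(j \right)} = - 11 j^{2}$ ($w{\left(j \right)} = \left(-3 + 2 \left(-4\right)\right) j^{2} = \left(-3 - 8\right) j^{2} = - 11 j^{2}$)
$-44 - 32 \frac{40}{w{\left(7 \right)}} = -44 - 32 \frac{40}{\left(-11\right) 7^{2}} = -44 - 32 \frac{40}{\left(-11\right) 49} = -44 - 32 \frac{40}{-539} = -44 - 32 \cdot 40 \left(- \frac{1}{539}\right) = -44 - - \frac{1280}{539} = -44 + \frac{1280}{539} = - \frac{22436}{539}$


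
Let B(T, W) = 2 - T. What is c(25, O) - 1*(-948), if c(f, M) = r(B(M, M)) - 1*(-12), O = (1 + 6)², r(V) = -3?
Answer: 957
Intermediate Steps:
O = 49 (O = 7² = 49)
c(f, M) = 9 (c(f, M) = -3 - 1*(-12) = -3 + 12 = 9)
c(25, O) - 1*(-948) = 9 - 1*(-948) = 9 + 948 = 957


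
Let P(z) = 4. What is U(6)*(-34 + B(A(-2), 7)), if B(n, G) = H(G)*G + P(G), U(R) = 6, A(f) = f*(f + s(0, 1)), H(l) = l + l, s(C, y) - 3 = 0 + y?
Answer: 408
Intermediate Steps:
s(C, y) = 3 + y (s(C, y) = 3 + (0 + y) = 3 + y)
H(l) = 2*l
A(f) = f*(4 + f) (A(f) = f*(f + (3 + 1)) = f*(f + 4) = f*(4 + f))
B(n, G) = 4 + 2*G² (B(n, G) = (2*G)*G + 4 = 2*G² + 4 = 4 + 2*G²)
U(6)*(-34 + B(A(-2), 7)) = 6*(-34 + (4 + 2*7²)) = 6*(-34 + (4 + 2*49)) = 6*(-34 + (4 + 98)) = 6*(-34 + 102) = 6*68 = 408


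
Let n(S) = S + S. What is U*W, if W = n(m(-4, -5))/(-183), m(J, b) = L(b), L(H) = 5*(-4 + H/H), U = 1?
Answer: 10/61 ≈ 0.16393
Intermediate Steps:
L(H) = -15 (L(H) = 5*(-4 + 1) = 5*(-3) = -15)
m(J, b) = -15
n(S) = 2*S
W = 10/61 (W = (2*(-15))/(-183) = -30*(-1/183) = 10/61 ≈ 0.16393)
U*W = 1*(10/61) = 10/61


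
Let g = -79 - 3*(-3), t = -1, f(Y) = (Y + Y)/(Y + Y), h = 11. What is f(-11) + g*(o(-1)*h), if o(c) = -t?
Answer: -769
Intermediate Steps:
f(Y) = 1 (f(Y) = (2*Y)/((2*Y)) = (2*Y)*(1/(2*Y)) = 1)
o(c) = 1 (o(c) = -1*(-1) = 1)
g = -70 (g = -79 + 9 = -70)
f(-11) + g*(o(-1)*h) = 1 - 70*11 = 1 - 770 = -769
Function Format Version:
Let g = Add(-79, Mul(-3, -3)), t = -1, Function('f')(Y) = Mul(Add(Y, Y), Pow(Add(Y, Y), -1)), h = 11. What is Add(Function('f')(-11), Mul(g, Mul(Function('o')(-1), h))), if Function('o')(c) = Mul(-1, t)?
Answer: -769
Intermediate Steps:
Function('f')(Y) = 1 (Function('f')(Y) = Mul(Mul(2, Y), Pow(Mul(2, Y), -1)) = Mul(Mul(2, Y), Mul(Rational(1, 2), Pow(Y, -1))) = 1)
Function('o')(c) = 1 (Function('o')(c) = Mul(-1, -1) = 1)
g = -70 (g = Add(-79, 9) = -70)
Add(Function('f')(-11), Mul(g, Mul(Function('o')(-1), h))) = Add(1, Mul(-70, Mul(1, 11))) = Add(1, Mul(-70, 11)) = Add(1, -770) = -769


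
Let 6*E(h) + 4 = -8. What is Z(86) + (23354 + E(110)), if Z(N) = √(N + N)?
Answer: 23352 + 2*√43 ≈ 23365.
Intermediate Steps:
E(h) = -2 (E(h) = -⅔ + (⅙)*(-8) = -⅔ - 4/3 = -2)
Z(N) = √2*√N (Z(N) = √(2*N) = √2*√N)
Z(86) + (23354 + E(110)) = √2*√86 + (23354 - 2) = 2*√43 + 23352 = 23352 + 2*√43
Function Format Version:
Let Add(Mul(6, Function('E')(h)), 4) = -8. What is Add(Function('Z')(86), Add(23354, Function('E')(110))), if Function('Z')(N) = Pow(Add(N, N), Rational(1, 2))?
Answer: Add(23352, Mul(2, Pow(43, Rational(1, 2)))) ≈ 23365.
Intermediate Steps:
Function('E')(h) = -2 (Function('E')(h) = Add(Rational(-2, 3), Mul(Rational(1, 6), -8)) = Add(Rational(-2, 3), Rational(-4, 3)) = -2)
Function('Z')(N) = Mul(Pow(2, Rational(1, 2)), Pow(N, Rational(1, 2))) (Function('Z')(N) = Pow(Mul(2, N), Rational(1, 2)) = Mul(Pow(2, Rational(1, 2)), Pow(N, Rational(1, 2))))
Add(Function('Z')(86), Add(23354, Function('E')(110))) = Add(Mul(Pow(2, Rational(1, 2)), Pow(86, Rational(1, 2))), Add(23354, -2)) = Add(Mul(2, Pow(43, Rational(1, 2))), 23352) = Add(23352, Mul(2, Pow(43, Rational(1, 2))))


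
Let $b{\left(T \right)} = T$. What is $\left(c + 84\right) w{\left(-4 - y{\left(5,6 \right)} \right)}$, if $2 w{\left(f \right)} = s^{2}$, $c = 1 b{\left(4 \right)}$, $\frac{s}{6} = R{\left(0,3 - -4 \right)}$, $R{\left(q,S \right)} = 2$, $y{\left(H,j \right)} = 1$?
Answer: $6336$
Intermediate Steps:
$s = 12$ ($s = 6 \cdot 2 = 12$)
$c = 4$ ($c = 1 \cdot 4 = 4$)
$w{\left(f \right)} = 72$ ($w{\left(f \right)} = \frac{12^{2}}{2} = \frac{1}{2} \cdot 144 = 72$)
$\left(c + 84\right) w{\left(-4 - y{\left(5,6 \right)} \right)} = \left(4 + 84\right) 72 = 88 \cdot 72 = 6336$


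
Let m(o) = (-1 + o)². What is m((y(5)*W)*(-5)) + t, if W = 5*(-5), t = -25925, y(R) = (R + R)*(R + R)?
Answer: 156199076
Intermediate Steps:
y(R) = 4*R² (y(R) = (2*R)*(2*R) = 4*R²)
W = -25
m((y(5)*W)*(-5)) + t = (-1 + ((4*5²)*(-25))*(-5))² - 25925 = (-1 + ((4*25)*(-25))*(-5))² - 25925 = (-1 + (100*(-25))*(-5))² - 25925 = (-1 - 2500*(-5))² - 25925 = (-1 + 12500)² - 25925 = 12499² - 25925 = 156225001 - 25925 = 156199076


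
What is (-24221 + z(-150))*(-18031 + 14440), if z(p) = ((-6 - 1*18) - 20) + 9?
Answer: 87103296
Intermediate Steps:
z(p) = -35 (z(p) = ((-6 - 18) - 20) + 9 = (-24 - 20) + 9 = -44 + 9 = -35)
(-24221 + z(-150))*(-18031 + 14440) = (-24221 - 35)*(-18031 + 14440) = -24256*(-3591) = 87103296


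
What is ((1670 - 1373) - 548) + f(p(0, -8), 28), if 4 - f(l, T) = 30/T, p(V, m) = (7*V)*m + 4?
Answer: -3473/14 ≈ -248.07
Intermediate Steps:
p(V, m) = 4 + 7*V*m (p(V, m) = 7*V*m + 4 = 4 + 7*V*m)
f(l, T) = 4 - 30/T
((1670 - 1373) - 548) + f(p(0, -8), 28) = ((1670 - 1373) - 548) + (4 - 30/28) = (297 - 548) + (4 - 30*1/28) = -251 + (4 - 15/14) = -251 + 41/14 = -3473/14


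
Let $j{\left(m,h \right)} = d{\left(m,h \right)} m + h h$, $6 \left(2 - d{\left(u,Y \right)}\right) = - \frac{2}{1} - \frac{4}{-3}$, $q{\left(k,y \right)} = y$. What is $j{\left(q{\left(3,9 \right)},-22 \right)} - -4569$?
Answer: $5072$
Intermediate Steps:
$d{\left(u,Y \right)} = \frac{19}{9}$ ($d{\left(u,Y \right)} = 2 - \frac{- \frac{2}{1} - \frac{4}{-3}}{6} = 2 - \frac{\left(-2\right) 1 - - \frac{4}{3}}{6} = 2 - \frac{-2 + \frac{4}{3}}{6} = 2 - - \frac{1}{9} = 2 + \frac{1}{9} = \frac{19}{9}$)
$j{\left(m,h \right)} = h^{2} + \frac{19 m}{9}$ ($j{\left(m,h \right)} = \frac{19 m}{9} + h h = \frac{19 m}{9} + h^{2} = h^{2} + \frac{19 m}{9}$)
$j{\left(q{\left(3,9 \right)},-22 \right)} - -4569 = \left(\left(-22\right)^{2} + \frac{19}{9} \cdot 9\right) - -4569 = \left(484 + 19\right) + 4569 = 503 + 4569 = 5072$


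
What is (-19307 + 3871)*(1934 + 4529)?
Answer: -99762868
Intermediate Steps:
(-19307 + 3871)*(1934 + 4529) = -15436*6463 = -99762868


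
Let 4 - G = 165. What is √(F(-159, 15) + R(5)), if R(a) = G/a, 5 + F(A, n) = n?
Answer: I*√555/5 ≈ 4.7117*I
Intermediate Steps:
G = -161 (G = 4 - 1*165 = 4 - 165 = -161)
F(A, n) = -5 + n
R(a) = -161/a
√(F(-159, 15) + R(5)) = √((-5 + 15) - 161/5) = √(10 - 161*⅕) = √(10 - 161/5) = √(-111/5) = I*√555/5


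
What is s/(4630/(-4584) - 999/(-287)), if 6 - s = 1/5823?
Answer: 7660566116/3154713123 ≈ 2.4283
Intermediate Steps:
s = 34937/5823 (s = 6 - 1/5823 = 34937/5823 ≈ 5.9998)
s/(4630/(-4584) - 999/(-287)) = 34937/(5823*(4630/(-4584) - 999/(-287))) = 34937/(5823*(4630*(-1/4584) - 999*(-1/287))) = 34937/(5823*(-2315/2292 + 999/287)) = 34937/(5823*(1625303/657804)) = (34937/5823)*(657804/1625303) = 7660566116/3154713123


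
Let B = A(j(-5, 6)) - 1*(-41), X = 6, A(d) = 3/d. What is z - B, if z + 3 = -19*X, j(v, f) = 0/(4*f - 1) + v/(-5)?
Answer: -161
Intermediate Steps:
j(v, f) = -v/5 (j(v, f) = 0/(-1 + 4*f) + v*(-⅕) = 0 - v/5 = -v/5)
B = 44 (B = 3/((-⅕*(-5))) - 1*(-41) = 3/1 + 41 = 3*1 + 41 = 3 + 41 = 44)
z = -117 (z = -3 - 19*6 = -3 - 114 = -117)
z - B = -117 - 1*44 = -117 - 44 = -161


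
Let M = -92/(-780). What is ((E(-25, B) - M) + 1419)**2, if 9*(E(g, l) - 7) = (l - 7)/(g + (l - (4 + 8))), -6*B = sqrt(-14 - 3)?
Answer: 4*(-8570138670397903*I + 77239981093296*sqrt(17))/(342225*(-49267*I + 444*sqrt(17))) ≈ 2.0332e+6 + 4.77*I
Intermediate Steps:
B = -I*sqrt(17)/6 (B = -sqrt(-14 - 3)/6 = -I*sqrt(17)/6 ≈ -0.68718*I)
M = 23/195 (M = -92*(-1/780) = 23/195 ≈ 0.11795)
E(g, l) = 7 + (-7 + l)/(9*(-12 + g + l)) (E(g, l) = 7 + ((l - 7)/(g + (l - (4 + 8))))/9 = 7 + ((-7 + l)/(g + (l - 1*12)))/9 = 7 + ((-7 + l)/(g + (l - 12)))/9 = 7 + ((-7 + l)/(g + (-12 + l)))/9 = 7 + ((-7 + l)/(-12 + g + l))/9 = 7 + (-7 + l)/(9*(-12 + g + l)))
((E(-25, B) - M) + 1419)**2 = (((-763 + 63*(-25) + 64*(-I*sqrt(17)/6))/(9*(-12 - 25 - I*sqrt(17)/6)) - 1*23/195) + 1419)**2 = (((-763 - 1575 - 32*I*sqrt(17)/3)/(9*(-37 - I*sqrt(17)/6)) - 23/195) + 1419)**2 = (((-2338 - 32*I*sqrt(17)/3)/(9*(-37 - I*sqrt(17)/6)) - 23/195) + 1419)**2 = ((-23/195 + (-2338 - 32*I*sqrt(17)/3)/(9*(-37 - I*sqrt(17)/6))) + 1419)**2 = (276682/195 + (-2338 - 32*I*sqrt(17)/3)/(9*(-37 - I*sqrt(17)/6)))**2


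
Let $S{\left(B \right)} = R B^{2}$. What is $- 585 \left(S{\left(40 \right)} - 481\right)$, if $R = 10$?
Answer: $-9078615$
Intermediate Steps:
$S{\left(B \right)} = 10 B^{2}$
$- 585 \left(S{\left(40 \right)} - 481\right) = - 585 \left(10 \cdot 40^{2} - 481\right) = - 585 \left(10 \cdot 1600 - 481\right) = - 585 \left(16000 - 481\right) = \left(-585\right) 15519 = -9078615$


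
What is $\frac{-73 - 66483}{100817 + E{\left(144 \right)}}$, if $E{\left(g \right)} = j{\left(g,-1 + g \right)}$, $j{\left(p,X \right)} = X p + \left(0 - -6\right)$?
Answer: $- \frac{9508}{17345} \approx -0.54817$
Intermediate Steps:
$j{\left(p,X \right)} = 6 + X p$ ($j{\left(p,X \right)} = X p + \left(0 + 6\right) = X p + 6 = 6 + X p$)
$E{\left(g \right)} = 6 + g \left(-1 + g\right)$ ($E{\left(g \right)} = 6 + \left(-1 + g\right) g = 6 + g \left(-1 + g\right)$)
$\frac{-73 - 66483}{100817 + E{\left(144 \right)}} = \frac{-73 - 66483}{100817 + \left(6 + 144 \left(-1 + 144\right)\right)} = - \frac{66556}{100817 + \left(6 + 144 \cdot 143\right)} = - \frac{66556}{100817 + \left(6 + 20592\right)} = - \frac{66556}{100817 + 20598} = - \frac{66556}{121415} = \left(-66556\right) \frac{1}{121415} = - \frac{9508}{17345}$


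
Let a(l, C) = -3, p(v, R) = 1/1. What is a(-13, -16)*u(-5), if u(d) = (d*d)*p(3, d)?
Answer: -75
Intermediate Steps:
p(v, R) = 1
u(d) = d² (u(d) = (d*d)*1 = d²*1 = d²)
a(-13, -16)*u(-5) = -3*(-5)² = -3*25 = -75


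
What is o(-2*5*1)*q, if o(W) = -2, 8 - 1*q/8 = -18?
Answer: -416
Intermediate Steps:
q = 208 (q = 64 - 8*(-18) = 64 + 144 = 208)
o(-2*5*1)*q = -2*208 = -416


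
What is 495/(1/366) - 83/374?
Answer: 67757497/374 ≈ 1.8117e+5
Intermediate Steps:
495/(1/366) - 83/374 = 495/(1/366) - 83*1/374 = 495*366 - 83/374 = 181170 - 83/374 = 67757497/374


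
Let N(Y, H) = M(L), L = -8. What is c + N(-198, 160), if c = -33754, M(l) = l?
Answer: -33762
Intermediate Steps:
N(Y, H) = -8
c + N(-198, 160) = -33754 - 8 = -33762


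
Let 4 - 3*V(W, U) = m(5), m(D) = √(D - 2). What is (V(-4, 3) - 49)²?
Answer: (143 + √3)²/9 ≈ 2327.5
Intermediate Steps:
m(D) = √(-2 + D)
V(W, U) = 4/3 - √3/3 (V(W, U) = 4/3 - √(-2 + 5)/3 = 4/3 - √3/3)
(V(-4, 3) - 49)² = ((4/3 - √3/3) - 49)² = (-143/3 - √3/3)²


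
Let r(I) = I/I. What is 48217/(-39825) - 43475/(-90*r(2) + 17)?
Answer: 1727872034/2907225 ≈ 594.34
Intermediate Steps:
r(I) = 1
48217/(-39825) - 43475/(-90*r(2) + 17) = 48217/(-39825) - 43475/(-90*1 + 17) = 48217*(-1/39825) - 43475/(-90 + 17) = -48217/39825 - 43475/(-73) = -48217/39825 - 43475*(-1/73) = -48217/39825 + 43475/73 = 1727872034/2907225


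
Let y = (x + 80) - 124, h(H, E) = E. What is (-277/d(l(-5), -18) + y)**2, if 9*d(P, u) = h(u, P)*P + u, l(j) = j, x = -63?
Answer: 10510564/49 ≈ 2.1450e+5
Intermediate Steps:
d(P, u) = u/9 + P**2/9 (d(P, u) = (P*P + u)/9 = (P**2 + u)/9 = (u + P**2)/9 = u/9 + P**2/9)
y = -107 (y = (-63 + 80) - 124 = 17 - 124 = -107)
(-277/d(l(-5), -18) + y)**2 = (-277/((1/9)*(-18) + (1/9)*(-5)**2) - 107)**2 = (-277/(-2 + (1/9)*25) - 107)**2 = (-277/(-2 + 25/9) - 107)**2 = (-277/7/9 - 107)**2 = (-277*9/7 - 107)**2 = (-2493/7 - 107)**2 = (-3242/7)**2 = 10510564/49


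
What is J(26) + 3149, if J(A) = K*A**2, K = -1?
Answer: 2473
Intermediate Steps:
J(A) = -A**2
J(26) + 3149 = -1*26**2 + 3149 = -1*676 + 3149 = -676 + 3149 = 2473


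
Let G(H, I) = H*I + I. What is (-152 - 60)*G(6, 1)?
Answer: -1484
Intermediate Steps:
G(H, I) = I + H*I
(-152 - 60)*G(6, 1) = (-152 - 60)*(1*(1 + 6)) = -212*7 = -1484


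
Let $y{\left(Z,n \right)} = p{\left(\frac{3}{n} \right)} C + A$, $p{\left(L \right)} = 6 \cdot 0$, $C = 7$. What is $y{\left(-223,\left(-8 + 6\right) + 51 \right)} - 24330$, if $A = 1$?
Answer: $-24329$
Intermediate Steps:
$p{\left(L \right)} = 0$
$y{\left(Z,n \right)} = 1$ ($y{\left(Z,n \right)} = 0 \cdot 7 + 1 = 0 + 1 = 1$)
$y{\left(-223,\left(-8 + 6\right) + 51 \right)} - 24330 = 1 - 24330 = -24329$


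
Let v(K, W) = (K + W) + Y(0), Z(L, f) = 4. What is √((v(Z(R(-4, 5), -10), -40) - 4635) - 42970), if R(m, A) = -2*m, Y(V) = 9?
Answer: 4*I*√2977 ≈ 218.25*I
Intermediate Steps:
v(K, W) = 9 + K + W (v(K, W) = (K + W) + 9 = 9 + K + W)
√((v(Z(R(-4, 5), -10), -40) - 4635) - 42970) = √(((9 + 4 - 40) - 4635) - 42970) = √((-27 - 4635) - 42970) = √(-4662 - 42970) = √(-47632) = 4*I*√2977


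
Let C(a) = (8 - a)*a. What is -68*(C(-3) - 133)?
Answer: 11288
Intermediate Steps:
C(a) = a*(8 - a)
-68*(C(-3) - 133) = -68*(-3*(8 - 1*(-3)) - 133) = -68*(-3*(8 + 3) - 133) = -68*(-3*11 - 133) = -68*(-33 - 133) = -68*(-166) = 11288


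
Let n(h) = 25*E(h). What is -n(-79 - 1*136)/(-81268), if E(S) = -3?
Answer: -75/81268 ≈ -0.00092287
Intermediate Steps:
n(h) = -75 (n(h) = 25*(-3) = -75)
-n(-79 - 1*136)/(-81268) = -(-75)/(-81268) = -(-75)*(-1)/81268 = -1*75/81268 = -75/81268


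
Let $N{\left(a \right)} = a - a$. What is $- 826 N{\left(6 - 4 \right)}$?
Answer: $0$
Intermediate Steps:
$N{\left(a \right)} = 0$
$- 826 N{\left(6 - 4 \right)} = \left(-826\right) 0 = 0$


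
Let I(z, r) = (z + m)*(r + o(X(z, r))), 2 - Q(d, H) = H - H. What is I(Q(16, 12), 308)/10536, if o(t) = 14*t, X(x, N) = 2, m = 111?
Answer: 1582/439 ≈ 3.6036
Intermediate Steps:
Q(d, H) = 2 (Q(d, H) = 2 - (H - H) = 2 - 1*0 = 2 + 0 = 2)
I(z, r) = (28 + r)*(111 + z) (I(z, r) = (z + 111)*(r + 14*2) = (111 + z)*(r + 28) = (111 + z)*(28 + r) = (28 + r)*(111 + z))
I(Q(16, 12), 308)/10536 = (3108 + 28*2 + 111*308 + 308*2)/10536 = (3108 + 56 + 34188 + 616)*(1/10536) = 37968*(1/10536) = 1582/439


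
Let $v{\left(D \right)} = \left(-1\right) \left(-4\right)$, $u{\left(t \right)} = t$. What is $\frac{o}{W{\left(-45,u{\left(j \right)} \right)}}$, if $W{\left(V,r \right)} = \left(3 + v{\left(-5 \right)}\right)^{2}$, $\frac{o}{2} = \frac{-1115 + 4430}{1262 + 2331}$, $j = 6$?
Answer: $\frac{6630}{176057} \approx 0.037658$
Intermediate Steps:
$v{\left(D \right)} = 4$
$o = \frac{6630}{3593}$ ($o = 2 \frac{-1115 + 4430}{1262 + 2331} = 2 \cdot \frac{3315}{3593} = \frac{6630}{3593} \approx 1.8453$)
$W{\left(V,r \right)} = 49$ ($W{\left(V,r \right)} = \left(3 + 4\right)^{2} = 7^{2} = 49$)
$\frac{o}{W{\left(-45,u{\left(j \right)} \right)}} = \frac{6630}{3593 \cdot 49} = \frac{6630}{3593} \cdot \frac{1}{49} = \frac{6630}{176057}$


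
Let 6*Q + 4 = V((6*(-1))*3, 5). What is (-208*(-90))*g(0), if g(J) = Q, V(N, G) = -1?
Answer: -15600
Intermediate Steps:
Q = -⅚ (Q = -⅔ + (⅙)*(-1) = -⅔ - ⅙ = -⅚ ≈ -0.83333)
g(J) = -⅚
(-208*(-90))*g(0) = -208*(-90)*(-⅚) = 18720*(-⅚) = -15600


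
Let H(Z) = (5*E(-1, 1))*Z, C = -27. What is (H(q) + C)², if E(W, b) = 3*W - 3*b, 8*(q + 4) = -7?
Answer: 227529/16 ≈ 14221.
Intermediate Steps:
q = -39/8 (q = -4 + (⅛)*(-7) = -4 - 7/8 = -39/8 ≈ -4.8750)
E(W, b) = -3*b + 3*W
H(Z) = -30*Z (H(Z) = (5*(-3*1 + 3*(-1)))*Z = (5*(-3 - 3))*Z = (5*(-6))*Z = -30*Z)
(H(q) + C)² = (-30*(-39/8) - 27)² = (585/4 - 27)² = (477/4)² = 227529/16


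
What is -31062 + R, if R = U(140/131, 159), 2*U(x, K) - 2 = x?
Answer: -4068921/131 ≈ -31060.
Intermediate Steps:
U(x, K) = 1 + x/2
R = 201/131 (R = 1 + (140/131)/2 = 1 + (140*(1/131))/2 = 1 + (½)*(140/131) = 1 + 70/131 = 201/131 ≈ 1.5344)
-31062 + R = -31062 + 201/131 = -4068921/131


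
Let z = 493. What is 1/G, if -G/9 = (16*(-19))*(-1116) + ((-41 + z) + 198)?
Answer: -1/3059226 ≈ -3.2688e-7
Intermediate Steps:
G = -3059226 (G = -9*((16*(-19))*(-1116) + ((-41 + 493) + 198)) = -9*(-304*(-1116) + (452 + 198)) = -9*(339264 + 650) = -9*339914 = -3059226)
1/G = 1/(-3059226) = -1/3059226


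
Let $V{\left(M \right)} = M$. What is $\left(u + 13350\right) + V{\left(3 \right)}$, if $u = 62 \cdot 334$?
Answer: $34061$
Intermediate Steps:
$u = 20708$
$\left(u + 13350\right) + V{\left(3 \right)} = \left(20708 + 13350\right) + 3 = 34058 + 3 = 34061$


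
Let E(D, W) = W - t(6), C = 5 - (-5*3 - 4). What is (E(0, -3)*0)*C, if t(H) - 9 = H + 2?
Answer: 0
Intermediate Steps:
t(H) = 11 + H (t(H) = 9 + (H + 2) = 9 + (2 + H) = 11 + H)
C = 24 (C = 5 - (-15 - 4) = 5 - 1*(-19) = 5 + 19 = 24)
E(D, W) = -17 + W (E(D, W) = W - (11 + 6) = W - 1*17 = W - 17 = -17 + W)
(E(0, -3)*0)*C = ((-17 - 3)*0)*24 = -20*0*24 = 0*24 = 0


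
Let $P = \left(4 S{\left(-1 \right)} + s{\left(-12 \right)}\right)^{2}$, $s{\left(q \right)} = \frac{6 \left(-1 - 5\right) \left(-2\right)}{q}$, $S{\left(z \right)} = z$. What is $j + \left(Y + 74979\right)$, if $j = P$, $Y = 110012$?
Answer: $185091$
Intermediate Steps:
$s{\left(q \right)} = \frac{72}{q}$ ($s{\left(q \right)} = \frac{6 \left(-6\right) \left(-2\right)}{q} = \frac{\left(-36\right) \left(-2\right)}{q} = \frac{72}{q}$)
$P = 100$ ($P = \left(4 \left(-1\right) + \frac{72}{-12}\right)^{2} = \left(-4 + 72 \left(- \frac{1}{12}\right)\right)^{2} = \left(-4 - 6\right)^{2} = \left(-10\right)^{2} = 100$)
$j = 100$
$j + \left(Y + 74979\right) = 100 + \left(110012 + 74979\right) = 100 + 184991 = 185091$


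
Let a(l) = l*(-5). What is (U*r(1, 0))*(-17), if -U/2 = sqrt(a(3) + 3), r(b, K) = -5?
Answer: -340*I*sqrt(3) ≈ -588.9*I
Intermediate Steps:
a(l) = -5*l
U = -4*I*sqrt(3) (U = -2*sqrt(-5*3 + 3) = -2*sqrt(-15 + 3) = -4*I*sqrt(3) ≈ -6.9282*I)
(U*r(1, 0))*(-17) = (-4*I*sqrt(3)*(-5))*(-17) = (20*I*sqrt(3))*(-17) = -340*I*sqrt(3)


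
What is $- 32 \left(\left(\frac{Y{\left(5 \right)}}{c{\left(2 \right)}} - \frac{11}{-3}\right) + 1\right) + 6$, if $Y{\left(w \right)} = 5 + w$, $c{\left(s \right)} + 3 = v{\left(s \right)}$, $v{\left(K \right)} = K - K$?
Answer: $- \frac{110}{3} \approx -36.667$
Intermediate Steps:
$v{\left(K \right)} = 0$
$c{\left(s \right)} = -3$ ($c{\left(s \right)} = -3 + 0 = -3$)
$- 32 \left(\left(\frac{Y{\left(5 \right)}}{c{\left(2 \right)}} - \frac{11}{-3}\right) + 1\right) + 6 = - 32 \left(\left(\frac{5 + 5}{-3} - \frac{11}{-3}\right) + 1\right) + 6 = - 32 \left(\left(10 \left(- \frac{1}{3}\right) - - \frac{11}{3}\right) + 1\right) + 6 = - 32 \left(\left(- \frac{10}{3} + \frac{11}{3}\right) + 1\right) + 6 = - 32 \left(\frac{1}{3} + 1\right) + 6 = \left(-32\right) \frac{4}{3} + 6 = - \frac{128}{3} + 6 = - \frac{110}{3}$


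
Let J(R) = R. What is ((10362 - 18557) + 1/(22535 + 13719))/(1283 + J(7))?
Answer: -99033843/15589220 ≈ -6.3527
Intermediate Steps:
((10362 - 18557) + 1/(22535 + 13719))/(1283 + J(7)) = ((10362 - 18557) + 1/(22535 + 13719))/(1283 + 7) = (-8195 + 1/36254)/1290 = (-8195 + 1/36254)*(1/1290) = -297101529/36254*1/1290 = -99033843/15589220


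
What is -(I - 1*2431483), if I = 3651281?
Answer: -1219798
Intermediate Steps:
-(I - 1*2431483) = -(3651281 - 1*2431483) = -(3651281 - 2431483) = -1*1219798 = -1219798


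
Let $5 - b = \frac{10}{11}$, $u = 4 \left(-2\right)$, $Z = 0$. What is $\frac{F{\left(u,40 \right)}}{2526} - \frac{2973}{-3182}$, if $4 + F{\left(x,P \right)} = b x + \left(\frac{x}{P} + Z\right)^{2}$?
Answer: $\frac{169424271}{184198025} \approx 0.91979$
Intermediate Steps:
$u = -8$
$b = \frac{45}{11}$ ($b = 5 - \frac{10}{11} = \frac{45}{11} \approx 4.0909$)
$F{\left(x,P \right)} = -4 + \frac{45 x}{11} + \frac{x^{2}}{P^{2}}$ ($F{\left(x,P \right)} = -4 + \left(\frac{45 x}{11} + \left(\frac{x}{P} + 0\right)^{2}\right) = -4 + \left(\frac{45 x}{11} + \left(\frac{x}{P}\right)^{2}\right) = -4 + \left(\frac{45 x}{11} + \frac{x^{2}}{P^{2}}\right) = -4 + \frac{45 x}{11} + \frac{x^{2}}{P^{2}}$)
$\frac{F{\left(u,40 \right)}}{2526} - \frac{2973}{-3182} = \frac{-4 + \frac{45}{11} \left(-8\right) + \frac{\left(-8\right)^{2}}{1600}}{2526} - \frac{2973}{-3182} = \left(-4 - \frac{360}{11} + \frac{1}{1600} \cdot 64\right) \frac{1}{2526} - - \frac{2973}{3182} = \left(-4 - \frac{360}{11} + \frac{1}{25}\right) \frac{1}{2526} + \frac{2973}{3182} = \left(- \frac{10089}{275}\right) \frac{1}{2526} + \frac{2973}{3182} = - \frac{3363}{231550} + \frac{2973}{3182} = \frac{169424271}{184198025}$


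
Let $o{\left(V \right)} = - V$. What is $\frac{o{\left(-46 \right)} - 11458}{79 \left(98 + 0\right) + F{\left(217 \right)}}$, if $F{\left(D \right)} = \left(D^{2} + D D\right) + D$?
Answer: $- \frac{11412}{102137} \approx -0.11173$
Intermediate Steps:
$F{\left(D \right)} = D + 2 D^{2}$ ($F{\left(D \right)} = \left(D^{2} + D^{2}\right) + D = 2 D^{2} + D = D + 2 D^{2}$)
$\frac{o{\left(-46 \right)} - 11458}{79 \left(98 + 0\right) + F{\left(217 \right)}} = \frac{\left(-1\right) \left(-46\right) - 11458}{79 \left(98 + 0\right) + 217 \left(1 + 2 \cdot 217\right)} = \frac{46 - 11458}{79 \cdot 98 + 217 \left(1 + 434\right)} = - \frac{11412}{7742 + 217 \cdot 435} = - \frac{11412}{7742 + 94395} = - \frac{11412}{102137}$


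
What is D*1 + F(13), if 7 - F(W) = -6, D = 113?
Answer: 126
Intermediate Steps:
F(W) = 13 (F(W) = 7 - 1*(-6) = 7 + 6 = 13)
D*1 + F(13) = 113*1 + 13 = 113 + 13 = 126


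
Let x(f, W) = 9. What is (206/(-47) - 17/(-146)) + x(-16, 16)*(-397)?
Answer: -24547203/6862 ≈ -3577.3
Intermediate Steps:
(206/(-47) - 17/(-146)) + x(-16, 16)*(-397) = (206/(-47) - 17/(-146)) + 9*(-397) = (206*(-1/47) - 17*(-1/146)) - 3573 = (-206/47 + 17/146) - 3573 = -29277/6862 - 3573 = -24547203/6862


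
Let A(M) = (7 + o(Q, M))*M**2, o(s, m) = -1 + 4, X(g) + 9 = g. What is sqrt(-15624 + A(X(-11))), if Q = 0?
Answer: 2*I*sqrt(2906) ≈ 107.81*I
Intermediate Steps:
X(g) = -9 + g
o(s, m) = 3
A(M) = 10*M**2 (A(M) = (7 + 3)*M**2 = 10*M**2)
sqrt(-15624 + A(X(-11))) = sqrt(-15624 + 10*(-9 - 11)**2) = sqrt(-15624 + 10*(-20)**2) = sqrt(-15624 + 10*400) = sqrt(-15624 + 4000) = sqrt(-11624) = 2*I*sqrt(2906)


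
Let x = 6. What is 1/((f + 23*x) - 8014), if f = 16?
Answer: -1/7860 ≈ -0.00012723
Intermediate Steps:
1/((f + 23*x) - 8014) = 1/((16 + 23*6) - 8014) = 1/((16 + 138) - 8014) = 1/(154 - 8014) = 1/(-7860) = -1/7860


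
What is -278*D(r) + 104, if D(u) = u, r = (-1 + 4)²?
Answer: -2398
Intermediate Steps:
r = 9 (r = 3² = 9)
-278*D(r) + 104 = -278*9 + 104 = -2502 + 104 = -2398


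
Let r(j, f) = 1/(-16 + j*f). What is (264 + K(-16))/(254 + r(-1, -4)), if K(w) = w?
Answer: 2976/3047 ≈ 0.97670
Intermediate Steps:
r(j, f) = 1/(-16 + f*j)
(264 + K(-16))/(254 + r(-1, -4)) = (264 - 16)/(254 + 1/(-16 - 4*(-1))) = 248/(254 + 1/(-16 + 4)) = 248/(254 + 1/(-12)) = 248/(254 - 1/12) = 248/(3047/12) = 248*(12/3047) = 2976/3047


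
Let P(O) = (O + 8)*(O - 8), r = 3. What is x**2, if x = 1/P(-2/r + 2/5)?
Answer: 50625/206899456 ≈ 0.00024468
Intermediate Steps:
P(O) = (-8 + O)*(8 + O) (P(O) = (8 + O)*(-8 + O) = (-8 + O)*(8 + O))
x = -225/14384 (x = 1/(-64 + (-2/3 + 2/5)**2) = 1/(-64 + (-4/15)**2) = 1/(-64 + 16/225) = 1/(-14384/225) = -225/14384 ≈ -0.015642)
x**2 = (-225/14384)**2 = 50625/206899456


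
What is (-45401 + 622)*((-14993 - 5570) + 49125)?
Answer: -1278977798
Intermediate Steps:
(-45401 + 622)*((-14993 - 5570) + 49125) = -44779*(-20563 + 49125) = -44779*28562 = -1278977798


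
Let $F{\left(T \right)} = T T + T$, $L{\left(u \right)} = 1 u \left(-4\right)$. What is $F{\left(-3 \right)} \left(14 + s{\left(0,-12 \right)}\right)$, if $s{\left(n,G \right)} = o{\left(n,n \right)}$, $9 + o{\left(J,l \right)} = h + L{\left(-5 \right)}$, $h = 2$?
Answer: $162$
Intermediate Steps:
$L{\left(u \right)} = - 4 u$ ($L{\left(u \right)} = u \left(-4\right) = - 4 u$)
$F{\left(T \right)} = T + T^{2}$ ($F{\left(T \right)} = T^{2} + T = T + T^{2}$)
$o{\left(J,l \right)} = 13$ ($o{\left(J,l \right)} = -9 + \left(2 - -20\right) = -9 + \left(2 + 20\right) = -9 + 22 = 13$)
$s{\left(n,G \right)} = 13$
$F{\left(-3 \right)} \left(14 + s{\left(0,-12 \right)}\right) = - 3 \left(1 - 3\right) \left(14 + 13\right) = \left(-3\right) \left(-2\right) 27 = 6 \cdot 27 = 162$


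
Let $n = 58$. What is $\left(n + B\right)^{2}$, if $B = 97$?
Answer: $24025$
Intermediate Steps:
$\left(n + B\right)^{2} = \left(58 + 97\right)^{2} = 155^{2} = 24025$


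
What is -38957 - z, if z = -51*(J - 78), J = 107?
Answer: -37478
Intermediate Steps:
z = -1479 (z = -51*(107 - 78) = -51*29 = -1479)
-38957 - z = -38957 - 1*(-1479) = -38957 + 1479 = -37478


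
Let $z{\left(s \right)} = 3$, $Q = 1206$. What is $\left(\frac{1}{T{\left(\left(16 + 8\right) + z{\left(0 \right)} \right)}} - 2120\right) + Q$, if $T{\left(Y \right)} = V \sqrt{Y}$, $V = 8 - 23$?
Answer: $-914 - \frac{\sqrt{3}}{135} \approx -914.01$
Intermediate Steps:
$V = -15$
$T{\left(Y \right)} = - 15 \sqrt{Y}$
$\left(\frac{1}{T{\left(\left(16 + 8\right) + z{\left(0 \right)} \right)}} - 2120\right) + Q = \left(\frac{1}{\left(-15\right) \sqrt{\left(16 + 8\right) + 3}} - 2120\right) + 1206 = \left(\frac{1}{\left(-15\right) \sqrt{24 + 3}} - 2120\right) + 1206 = \left(\frac{1}{\left(-15\right) \sqrt{27}} - 2120\right) + 1206 = \left(\frac{1}{\left(-15\right) 3 \sqrt{3}} - 2120\right) + 1206 = \left(\frac{1}{\left(-45\right) \sqrt{3}} - 2120\right) + 1206 = \left(- \frac{\sqrt{3}}{135} - 2120\right) + 1206 = \left(-2120 - \frac{\sqrt{3}}{135}\right) + 1206 = -914 - \frac{\sqrt{3}}{135}$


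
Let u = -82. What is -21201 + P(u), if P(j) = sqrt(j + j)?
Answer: -21201 + 2*I*sqrt(41) ≈ -21201.0 + 12.806*I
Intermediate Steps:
P(j) = sqrt(2)*sqrt(j) (P(j) = sqrt(2*j) = sqrt(2)*sqrt(j))
-21201 + P(u) = -21201 + sqrt(2)*sqrt(-82) = -21201 + sqrt(2)*(I*sqrt(82)) = -21201 + 2*I*sqrt(41)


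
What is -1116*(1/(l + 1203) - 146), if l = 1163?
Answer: 192752730/1183 ≈ 1.6294e+5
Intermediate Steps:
-1116*(1/(l + 1203) - 146) = -1116*(1/(1163 + 1203) - 146) = -1116*(1/2366 - 146) = -1116*(-345435/2366) = 192752730/1183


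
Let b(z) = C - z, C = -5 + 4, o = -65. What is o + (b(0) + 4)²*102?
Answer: 853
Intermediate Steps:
C = -1
b(z) = -1 - z
o + (b(0) + 4)²*102 = -65 + ((-1 - 1*0) + 4)²*102 = -65 + ((-1 + 0) + 4)²*102 = -65 + (-1 + 4)²*102 = -65 + 3²*102 = -65 + 9*102 = -65 + 918 = 853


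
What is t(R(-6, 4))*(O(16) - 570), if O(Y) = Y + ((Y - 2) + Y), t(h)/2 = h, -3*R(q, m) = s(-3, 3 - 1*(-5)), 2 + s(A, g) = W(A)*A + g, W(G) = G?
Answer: 5240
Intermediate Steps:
s(A, g) = -2 + g + A**2 (s(A, g) = -2 + (A*A + g) = -2 + (A**2 + g) = -2 + (g + A**2) = -2 + g + A**2)
R(q, m) = -5 (R(q, m) = -(-2 + (3 - 1*(-5)) + (-3)**2)/3 = -(-2 + (3 + 5) + 9)/3 = -(-2 + 8 + 9)/3 = -1/3*15 = -5)
t(h) = 2*h
O(Y) = -2 + 3*Y (O(Y) = Y + ((-2 + Y) + Y) = Y + (-2 + 2*Y) = -2 + 3*Y)
t(R(-6, 4))*(O(16) - 570) = (2*(-5))*((-2 + 3*16) - 570) = -10*((-2 + 48) - 570) = -10*(46 - 570) = -10*(-524) = 5240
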